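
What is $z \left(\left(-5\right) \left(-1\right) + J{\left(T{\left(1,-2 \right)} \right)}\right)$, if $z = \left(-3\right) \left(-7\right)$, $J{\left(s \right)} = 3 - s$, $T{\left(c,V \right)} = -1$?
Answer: $189$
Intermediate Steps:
$z = 21$
$z \left(\left(-5\right) \left(-1\right) + J{\left(T{\left(1,-2 \right)} \right)}\right) = 21 \left(\left(-5\right) \left(-1\right) + \left(3 - -1\right)\right) = 21 \left(5 + \left(3 + 1\right)\right) = 21 \left(5 + 4\right) = 21 \cdot 9 = 189$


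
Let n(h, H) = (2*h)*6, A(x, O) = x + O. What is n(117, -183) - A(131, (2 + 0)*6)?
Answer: 1261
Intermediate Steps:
A(x, O) = O + x
n(h, H) = 12*h
n(117, -183) - A(131, (2 + 0)*6) = 12*117 - ((2 + 0)*6 + 131) = 1404 - (2*6 + 131) = 1404 - (12 + 131) = 1404 - 1*143 = 1404 - 143 = 1261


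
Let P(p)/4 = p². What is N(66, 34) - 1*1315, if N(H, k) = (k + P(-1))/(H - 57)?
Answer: -11797/9 ≈ -1310.8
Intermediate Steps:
P(p) = 4*p²
N(H, k) = (4 + k)/(-57 + H) (N(H, k) = (k + 4*(-1)²)/(H - 57) = (k + 4*1)/(-57 + H) = (k + 4)/(-57 + H) = (4 + k)/(-57 + H))
N(66, 34) - 1*1315 = (4 + 34)/(-57 + 66) - 1*1315 = 38/9 - 1315 = -11797/9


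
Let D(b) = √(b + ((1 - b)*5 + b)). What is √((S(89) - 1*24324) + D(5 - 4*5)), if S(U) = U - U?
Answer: √(-24324 + 5*√2) ≈ 155.94*I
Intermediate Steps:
S(U) = 0
D(b) = √(5 - 3*b) (D(b) = √(b + ((5 - 5*b) + b)) = √(b + (5 - 4*b)) = √(5 - 3*b))
√((S(89) - 1*24324) + D(5 - 4*5)) = √((0 - 1*24324) + √(5 - 3*(5 - 4*5))) = √((0 - 24324) + √(5 - 3*(5 - 20))) = √(-24324 + √(5 - 3*(-15))) = √(-24324 + √(5 + 45)) = √(-24324 + √50) = √(-24324 + 5*√2)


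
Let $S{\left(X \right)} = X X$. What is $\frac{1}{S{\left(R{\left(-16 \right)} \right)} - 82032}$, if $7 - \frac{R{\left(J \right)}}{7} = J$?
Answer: $- \frac{1}{56111} \approx -1.7822 \cdot 10^{-5}$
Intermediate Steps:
$R{\left(J \right)} = 49 - 7 J$
$S{\left(X \right)} = X^{2}$
$\frac{1}{S{\left(R{\left(-16 \right)} \right)} - 82032} = \frac{1}{\left(49 - -112\right)^{2} - 82032} = \frac{1}{\left(49 + 112\right)^{2} - 82032} = \frac{1}{161^{2} - 82032} = \frac{1}{25921 - 82032} = \frac{1}{-56111} = - \frac{1}{56111}$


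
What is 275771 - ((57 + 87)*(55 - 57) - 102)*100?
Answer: 314771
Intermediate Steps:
275771 - ((57 + 87)*(55 - 57) - 102)*100 = 275771 - (144*(-2) - 102)*100 = 275771 - (-288 - 102)*100 = 275771 - (-390)*100 = 275771 - 1*(-39000) = 275771 + 39000 = 314771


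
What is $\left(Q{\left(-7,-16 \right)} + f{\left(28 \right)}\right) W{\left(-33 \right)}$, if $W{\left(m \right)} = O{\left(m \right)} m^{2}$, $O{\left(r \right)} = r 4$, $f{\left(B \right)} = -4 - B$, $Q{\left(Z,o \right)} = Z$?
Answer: $5606172$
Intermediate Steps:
$O{\left(r \right)} = 4 r$
$W{\left(m \right)} = 4 m^{3}$ ($W{\left(m \right)} = 4 m m^{2} = 4 m^{3}$)
$\left(Q{\left(-7,-16 \right)} + f{\left(28 \right)}\right) W{\left(-33 \right)} = \left(-7 - 32\right) 4 \left(-33\right)^{3} = \left(-7 - 32\right) 4 \left(-35937\right) = \left(-7 - 32\right) \left(-143748\right) = \left(-39\right) \left(-143748\right) = 5606172$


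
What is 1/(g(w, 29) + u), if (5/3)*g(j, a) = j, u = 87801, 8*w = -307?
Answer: 40/3511119 ≈ 1.1392e-5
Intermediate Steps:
w = -307/8 (w = (1/8)*(-307) = -307/8 ≈ -38.375)
g(j, a) = 3*j/5
1/(g(w, 29) + u) = 1/((3/5)*(-307/8) + 87801) = 1/(-921/40 + 87801) = 1/(3511119/40) = 40/3511119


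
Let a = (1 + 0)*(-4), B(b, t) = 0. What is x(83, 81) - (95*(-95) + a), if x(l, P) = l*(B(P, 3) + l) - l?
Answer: 15835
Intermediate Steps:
a = -4 (a = 1*(-4) = -4)
x(l, P) = l**2 - l (x(l, P) = l*(0 + l) - l = l*l - l = l**2 - l)
x(83, 81) - (95*(-95) + a) = 83*(-1 + 83) - (95*(-95) - 4) = 83*82 - (-9025 - 4) = 6806 - 1*(-9029) = 6806 + 9029 = 15835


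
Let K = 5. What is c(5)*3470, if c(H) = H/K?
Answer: 3470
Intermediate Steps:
c(H) = H/5
c(5)*3470 = ((1/5)*5)*3470 = 1*3470 = 3470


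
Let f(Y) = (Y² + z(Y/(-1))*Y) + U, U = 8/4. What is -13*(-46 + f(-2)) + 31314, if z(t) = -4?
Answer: 31730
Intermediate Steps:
U = 2 (U = 8*(¼) = 2)
f(Y) = 2 + Y² - 4*Y (f(Y) = (Y² - 4*Y) + 2 = 2 + Y² - 4*Y)
-13*(-46 + f(-2)) + 31314 = -13*(-46 + (2 + (-2)² - 4*(-2))) + 31314 = -13*(-46 + (2 + 4 + 8)) + 31314 = -13*(-46 + 14) + 31314 = -13*(-32) + 31314 = 416 + 31314 = 31730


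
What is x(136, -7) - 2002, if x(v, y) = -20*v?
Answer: -4722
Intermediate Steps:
x(136, -7) - 2002 = -20*136 - 2002 = -2720 - 2002 = -4722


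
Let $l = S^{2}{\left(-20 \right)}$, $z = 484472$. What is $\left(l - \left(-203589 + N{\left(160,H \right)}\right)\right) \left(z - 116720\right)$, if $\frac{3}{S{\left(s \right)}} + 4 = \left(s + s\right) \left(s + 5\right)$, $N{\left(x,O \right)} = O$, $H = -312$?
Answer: $\frac{3329483994923625}{44402} \approx 7.4985 \cdot 10^{10}$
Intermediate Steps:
$S{\left(s \right)} = \frac{3}{-4 + 2 s \left(5 + s\right)}$ ($S{\left(s \right)} = \frac{3}{-4 + \left(s + s\right) \left(s + 5\right)} = \frac{3}{-4 + 2 s \left(5 + s\right)}$)
$l = \frac{9}{355216}$ ($l = \left(\frac{3}{2 \left(-2 + \left(-20\right)^{2} + 5 \left(-20\right)\right)}\right)^{2} = \left(\frac{3}{2 \left(-2 + 400 - 100\right)}\right)^{2} = \left(\frac{3}{2 \cdot 298}\right)^{2} = \left(\frac{3}{2} \cdot \frac{1}{298}\right)^{2} = \left(\frac{3}{596}\right)^{2} = \frac{9}{355216} \approx 2.5337 \cdot 10^{-5}$)
$\left(l - \left(-203589 + N{\left(160,H \right)}\right)\right) \left(z - 116720\right) = \left(\frac{9}{355216} + \left(203589 - -312\right)\right) \left(484472 - 116720\right) = \left(\frac{9}{355216} + \left(203589 + 312\right)\right) 367752 = \left(\frac{9}{355216} + 203901\right) 367752 = \frac{72428897625}{355216} \cdot 367752 = \frac{3329483994923625}{44402}$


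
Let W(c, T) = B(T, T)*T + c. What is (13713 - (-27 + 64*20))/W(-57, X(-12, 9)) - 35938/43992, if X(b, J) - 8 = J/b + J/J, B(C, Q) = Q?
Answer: 1460647349/1297764 ≈ 1125.5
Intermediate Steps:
X(b, J) = 9 + J/b (X(b, J) = 8 + (J/b + J/J) = 8 + (J/b + 1) = 8 + (1 + J/b) = 9 + J/b)
W(c, T) = c + T**2 (W(c, T) = T*T + c = T**2 + c = c + T**2)
(13713 - (-27 + 64*20))/W(-57, X(-12, 9)) - 35938/43992 = (13713 - (-27 + 64*20))/(-57 + (9 + 9/(-12))**2) - 35938/43992 = (13713 - (-27 + 1280))/(-57 + (9 + 9*(-1/12))**2) - 35938*1/43992 = (13713 - 1*1253)/(-57 + (9 - 3/4)**2) - 17969/21996 = (13713 - 1253)/(-57 + (33/4)**2) - 17969/21996 = 12460/(-57 + 1089/16) - 17969/21996 = 12460/(177/16) - 17969/21996 = 12460*(16/177) - 17969/21996 = 199360/177 - 17969/21996 = 1460647349/1297764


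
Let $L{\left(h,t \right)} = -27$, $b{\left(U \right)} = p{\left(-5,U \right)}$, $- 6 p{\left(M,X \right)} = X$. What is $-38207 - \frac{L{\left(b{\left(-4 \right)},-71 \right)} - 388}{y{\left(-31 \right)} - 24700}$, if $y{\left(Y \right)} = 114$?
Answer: $- \frac{939357717}{24586} \approx -38207.0$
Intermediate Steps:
$p{\left(M,X \right)} = - \frac{X}{6}$
$b{\left(U \right)} = - \frac{U}{6}$
$-38207 - \frac{L{\left(b{\left(-4 \right)},-71 \right)} - 388}{y{\left(-31 \right)} - 24700} = -38207 - \frac{-27 - 388}{114 - 24700} = -38207 - - \frac{415}{-24586} = -38207 - \left(-415\right) \left(- \frac{1}{24586}\right) = -38207 - \frac{415}{24586} = - \frac{939357717}{24586}$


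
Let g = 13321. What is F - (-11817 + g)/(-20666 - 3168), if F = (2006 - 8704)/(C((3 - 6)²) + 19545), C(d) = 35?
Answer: -32547953/116667430 ≈ -0.27898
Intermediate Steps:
F = -3349/9790 (F = (2006 - 8704)/(35 + 19545) = -6698/19580 = -6698*1/19580 = -3349/9790 ≈ -0.34208)
F - (-11817 + g)/(-20666 - 3168) = -3349/9790 - (-11817 + 13321)/(-20666 - 3168) = -3349/9790 - 1504/(-23834) = -3349/9790 - 1504*(-1)/23834 = -3349/9790 - 1*(-752/11917) = -3349/9790 + 752/11917 = -32547953/116667430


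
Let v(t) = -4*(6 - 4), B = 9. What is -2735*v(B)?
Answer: 21880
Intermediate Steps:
v(t) = -8 (v(t) = -4*2 = -8)
-2735*v(B) = -2735*(-8) = 21880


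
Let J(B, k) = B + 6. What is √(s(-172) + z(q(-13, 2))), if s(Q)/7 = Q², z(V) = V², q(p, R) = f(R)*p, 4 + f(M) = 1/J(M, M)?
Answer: √13416041/8 ≈ 457.85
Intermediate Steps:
J(B, k) = 6 + B
f(M) = -4 + 1/(6 + M)
q(p, R) = p*(-23 - 4*R)/(6 + R) (q(p, R) = ((-23 - 4*R)/(6 + R))*p = p*(-23 - 4*R)/(6 + R))
s(Q) = 7*Q²
√(s(-172) + z(q(-13, 2))) = √(7*(-172)² + (-1*(-13)*(23 + 4*2)/(6 + 2))²) = √(7*29584 + (-1*(-13)*(23 + 8)/8)²) = √(207088 + (-1*(-13)*⅛*31)²) = √(207088 + (403/8)²) = √(207088 + 162409/64) = √(13416041/64) = √13416041/8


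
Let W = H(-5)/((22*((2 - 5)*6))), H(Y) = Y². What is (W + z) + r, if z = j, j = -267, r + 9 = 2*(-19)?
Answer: -124369/396 ≈ -314.06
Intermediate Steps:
r = -47 (r = -9 + 2*(-19) = -9 - 38 = -47)
z = -267
W = -25/396 (W = (-5)²/((22*((2 - 5)*6))) = 25/((22*(-3*6))) = 25/((22*(-18))) = 25/(-396) = 25*(-1/396) = -25/396 ≈ -0.063131)
(W + z) + r = (-25/396 - 267) - 47 = -105757/396 - 47 = -124369/396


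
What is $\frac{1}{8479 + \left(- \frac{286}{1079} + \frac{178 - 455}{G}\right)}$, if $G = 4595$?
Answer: $\frac{381385}{3233639334} \approx 0.00011794$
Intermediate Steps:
$\frac{1}{8479 + \left(- \frac{286}{1079} + \frac{178 - 455}{G}\right)} = \frac{1}{8479 - \left(\frac{22}{83} - \frac{178 - 455}{4595}\right)} = \frac{1}{8479 - \frac{124081}{381385}} = \frac{1}{\frac{3233639334}{381385}} = \frac{381385}{3233639334}$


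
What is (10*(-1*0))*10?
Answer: 0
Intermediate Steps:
(10*(-1*0))*10 = (10*0)*10 = 0*10 = 0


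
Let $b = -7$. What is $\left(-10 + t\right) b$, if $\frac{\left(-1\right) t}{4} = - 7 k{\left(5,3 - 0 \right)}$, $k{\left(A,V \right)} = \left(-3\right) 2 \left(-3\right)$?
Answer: $-3458$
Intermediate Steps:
$k{\left(A,V \right)} = 18$ ($k{\left(A,V \right)} = \left(-6\right) \left(-3\right) = 18$)
$t = 504$ ($t = - 4 \left(\left(-7\right) 18\right) = \left(-4\right) \left(-126\right) = 504$)
$\left(-10 + t\right) b = \left(-10 + 504\right) \left(-7\right) = 494 \left(-7\right) = -3458$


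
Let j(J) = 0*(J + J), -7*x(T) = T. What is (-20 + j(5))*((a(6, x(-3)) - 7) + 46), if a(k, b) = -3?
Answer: -720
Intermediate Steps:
x(T) = -T/7
j(J) = 0 (j(J) = 0*(2*J) = 0)
(-20 + j(5))*((a(6, x(-3)) - 7) + 46) = (-20 + 0)*((-3 - 7) + 46) = -20*(-10 + 46) = -20*36 = -720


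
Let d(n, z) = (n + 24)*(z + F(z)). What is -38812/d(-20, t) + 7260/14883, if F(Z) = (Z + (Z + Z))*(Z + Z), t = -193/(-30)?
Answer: -9818195/261129 ≈ -37.599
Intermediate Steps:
t = 193/30 (t = -193*(-1/30) = 193/30 ≈ 6.4333)
F(Z) = 6*Z² (F(Z) = (Z + 2*Z)*(2*Z) = (3*Z)*(2*Z) = 6*Z²)
d(n, z) = (24 + n)*(z + 6*z²) (d(n, z) = (n + 24)*(z + 6*z²) = (24 + n)*(z + 6*z²))
-38812/d(-20, t) + 7260/14883 = -38812*30/(193*(24 - 20 + 144*(193/30) + 6*(-20)*(193/30))) + 7260/14883 = -38812*30/(193*(24 - 20 + 4632/5 - 772)) + 7260*(1/14883) = -38812/((193/30)*(792/5)) + 20/41 = -38812/25476/25 + 20/41 = -38812*25/25476 + 20/41 = -242575/6369 + 20/41 = -9818195/261129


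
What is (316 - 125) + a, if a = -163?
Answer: 28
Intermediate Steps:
(316 - 125) + a = (316 - 125) - 163 = 191 - 163 = 28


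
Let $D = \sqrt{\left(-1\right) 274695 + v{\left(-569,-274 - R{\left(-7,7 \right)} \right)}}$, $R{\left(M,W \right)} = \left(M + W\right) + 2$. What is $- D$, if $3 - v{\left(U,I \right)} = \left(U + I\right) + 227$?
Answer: $- i \sqrt{274074} \approx - 523.52 i$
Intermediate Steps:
$R{\left(M,W \right)} = 2 + M + W$
$v{\left(U,I \right)} = -224 - I - U$ ($v{\left(U,I \right)} = 3 - \left(\left(U + I\right) + 227\right) = 3 - \left(\left(I + U\right) + 227\right) = 3 - \left(227 + I + U\right) = -224 - I - U$)
$D = i \sqrt{274074}$ ($D = \sqrt{\left(-1\right) 274695 - \left(-619 - \left(2 - 7 + 7\right)\right)} = \sqrt{-274695 - \left(-619 - 2\right)} = \sqrt{-274695 - -621} = \sqrt{-274695 + \left(-224 + 276 + 569\right)} = \sqrt{-274695 + 621} = \sqrt{-274074} = i \sqrt{274074} \approx 523.52 i$)
$- D = - i \sqrt{274074}$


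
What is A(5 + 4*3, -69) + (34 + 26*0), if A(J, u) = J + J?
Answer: 68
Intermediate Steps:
A(J, u) = 2*J
A(5 + 4*3, -69) + (34 + 26*0) = 2*(5 + 4*3) + (34 + 26*0) = 2*(5 + 12) + (34 + 0) = 2*17 + 34 = 34 + 34 = 68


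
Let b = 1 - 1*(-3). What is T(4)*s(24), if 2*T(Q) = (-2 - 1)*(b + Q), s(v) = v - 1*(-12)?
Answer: -432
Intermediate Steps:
s(v) = 12 + v (s(v) = v + 12 = 12 + v)
b = 4 (b = 1 + 3 = 4)
T(Q) = -6 - 3*Q/2 (T(Q) = ((-2 - 1)*(4 + Q))/2 = (-3*(4 + Q))/2 = (-12 - 3*Q)/2 = -6 - 3*Q/2)
T(4)*s(24) = (-6 - 3/2*4)*(12 + 24) = (-6 - 6)*36 = -12*36 = -432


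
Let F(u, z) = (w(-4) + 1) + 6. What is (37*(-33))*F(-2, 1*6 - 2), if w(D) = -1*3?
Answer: -4884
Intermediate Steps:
w(D) = -3
F(u, z) = 4 (F(u, z) = (-3 + 1) + 6 = -2 + 6 = 4)
(37*(-33))*F(-2, 1*6 - 2) = (37*(-33))*4 = -1221*4 = -4884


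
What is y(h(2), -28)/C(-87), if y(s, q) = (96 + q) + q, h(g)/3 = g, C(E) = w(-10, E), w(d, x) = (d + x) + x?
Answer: -5/23 ≈ -0.21739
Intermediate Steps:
w(d, x) = d + 2*x
C(E) = -10 + 2*E
h(g) = 3*g
y(s, q) = 96 + 2*q
y(h(2), -28)/C(-87) = (96 + 2*(-28))/(-10 + 2*(-87)) = (96 - 56)/(-10 - 174) = 40/(-184) = 40*(-1/184) = -5/23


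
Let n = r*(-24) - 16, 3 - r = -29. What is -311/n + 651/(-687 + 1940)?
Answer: 128581/140336 ≈ 0.91624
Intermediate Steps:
r = 32 (r = 3 - 1*(-29) = 3 + 29 = 32)
n = -784 (n = 32*(-24) - 16 = -768 - 16 = -784)
-311/n + 651/(-687 + 1940) = -311/(-784) + 651/(-687 + 1940) = -311*(-1/784) + 651/1253 = 311/784 + 651*(1/1253) = 311/784 + 93/179 = 128581/140336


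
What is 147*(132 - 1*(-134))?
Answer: 39102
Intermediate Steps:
147*(132 - 1*(-134)) = 147*(132 + 134) = 147*266 = 39102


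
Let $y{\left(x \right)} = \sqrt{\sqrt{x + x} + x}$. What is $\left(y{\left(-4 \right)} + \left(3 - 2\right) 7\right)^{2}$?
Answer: $\left(7 + \sqrt{2} \sqrt{-2 + i \sqrt{2}}\right)^{2} \approx 54.386 + 32.36 i$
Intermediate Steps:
$y{\left(x \right)} = \sqrt{x + \sqrt{2} \sqrt{x}}$ ($y{\left(x \right)} = \sqrt{\sqrt{2 x} + x} = \sqrt{\sqrt{2} \sqrt{x} + x} = \sqrt{x + \sqrt{2} \sqrt{x}}$)
$\left(y{\left(-4 \right)} + \left(3 - 2\right) 7\right)^{2} = \left(\sqrt{-4 + \sqrt{2} \sqrt{-4}} + \left(3 - 2\right) 7\right)^{2} = \left(\sqrt{-4 + \sqrt{2} \cdot 2 i} + 1 \cdot 7\right)^{2} = \left(\sqrt{-4 + 2 i \sqrt{2}} + 7\right)^{2} = \left(7 + \sqrt{-4 + 2 i \sqrt{2}}\right)^{2}$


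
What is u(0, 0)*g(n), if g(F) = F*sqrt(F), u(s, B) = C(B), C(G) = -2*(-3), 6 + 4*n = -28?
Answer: -51*I*sqrt(34)/2 ≈ -148.69*I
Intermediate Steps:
n = -17/2 (n = -3/2 + (1/4)*(-28) = -3/2 - 7 = -17/2 ≈ -8.5000)
C(G) = 6
u(s, B) = 6
g(F) = F**(3/2)
u(0, 0)*g(n) = 6*(-17/2)**(3/2) = 6*(-17*I*sqrt(34)/4) = -51*I*sqrt(34)/2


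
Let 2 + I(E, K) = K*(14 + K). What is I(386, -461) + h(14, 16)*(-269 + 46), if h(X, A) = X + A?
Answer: 199375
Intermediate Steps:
I(E, K) = -2 + K*(14 + K)
h(X, A) = A + X
I(386, -461) + h(14, 16)*(-269 + 46) = (-2 + (-461)**2 + 14*(-461)) + (16 + 14)*(-269 + 46) = (-2 + 212521 - 6454) + 30*(-223) = 206065 - 6690 = 199375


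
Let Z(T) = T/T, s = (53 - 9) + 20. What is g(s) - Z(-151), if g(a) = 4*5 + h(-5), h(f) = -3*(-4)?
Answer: 31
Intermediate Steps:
h(f) = 12
s = 64 (s = 44 + 20 = 64)
Z(T) = 1
g(a) = 32 (g(a) = 4*5 + 12 = 20 + 12 = 32)
g(s) - Z(-151) = 32 - 1*1 = 32 - 1 = 31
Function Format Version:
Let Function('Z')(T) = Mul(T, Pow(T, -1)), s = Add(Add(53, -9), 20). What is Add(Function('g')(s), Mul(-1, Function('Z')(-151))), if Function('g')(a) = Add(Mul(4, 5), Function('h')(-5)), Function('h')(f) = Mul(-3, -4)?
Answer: 31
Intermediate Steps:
Function('h')(f) = 12
s = 64 (s = Add(44, 20) = 64)
Function('Z')(T) = 1
Function('g')(a) = 32 (Function('g')(a) = Add(Mul(4, 5), 12) = Add(20, 12) = 32)
Add(Function('g')(s), Mul(-1, Function('Z')(-151))) = Add(32, Mul(-1, 1)) = Add(32, -1) = 31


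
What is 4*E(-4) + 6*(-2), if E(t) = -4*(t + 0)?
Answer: 52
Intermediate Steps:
E(t) = -4*t
4*E(-4) + 6*(-2) = 4*(-4*(-4)) + 6*(-2) = 4*16 - 12 = 64 - 12 = 52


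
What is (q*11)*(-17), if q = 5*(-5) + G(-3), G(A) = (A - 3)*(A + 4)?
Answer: 5797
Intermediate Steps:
G(A) = (-3 + A)*(4 + A)
q = -31 (q = 5*(-5) + (-12 - 3 + (-3)²) = -25 + (-12 - 3 + 9) = -25 - 6 = -31)
(q*11)*(-17) = -31*11*(-17) = -341*(-17) = 5797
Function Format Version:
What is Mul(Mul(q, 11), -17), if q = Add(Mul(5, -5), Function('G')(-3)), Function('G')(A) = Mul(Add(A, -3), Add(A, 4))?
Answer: 5797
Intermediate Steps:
Function('G')(A) = Mul(Add(-3, A), Add(4, A))
q = -31 (q = Add(Mul(5, -5), Add(-12, -3, Pow(-3, 2))) = Add(-25, Add(-12, -3, 9)) = Add(-25, -6) = -31)
Mul(Mul(q, 11), -17) = Mul(Mul(-31, 11), -17) = Mul(-341, -17) = 5797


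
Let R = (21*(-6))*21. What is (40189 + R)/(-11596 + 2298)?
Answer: -37543/9298 ≈ -4.0378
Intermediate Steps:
R = -2646 (R = -126*21 = -2646)
(40189 + R)/(-11596 + 2298) = (40189 - 2646)/(-11596 + 2298) = 37543/(-9298) = 37543*(-1/9298) = -37543/9298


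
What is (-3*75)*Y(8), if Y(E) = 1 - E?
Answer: 1575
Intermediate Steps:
(-3*75)*Y(8) = (-3*75)*(1 - 1*8) = -225*(1 - 8) = -225*(-7) = 1575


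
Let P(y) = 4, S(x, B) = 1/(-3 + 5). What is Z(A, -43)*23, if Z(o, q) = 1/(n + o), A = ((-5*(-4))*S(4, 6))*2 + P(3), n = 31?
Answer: 23/55 ≈ 0.41818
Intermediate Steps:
S(x, B) = ½ (S(x, B) = 1/2 = ½)
A = 24 (A = (-5*(-4)*(½))*2 + 4 = (20*(½))*2 + 4 = 10*2 + 4 = 20 + 4 = 24)
Z(o, q) = 1/(31 + o)
Z(A, -43)*23 = 23/(31 + 24) = 23/55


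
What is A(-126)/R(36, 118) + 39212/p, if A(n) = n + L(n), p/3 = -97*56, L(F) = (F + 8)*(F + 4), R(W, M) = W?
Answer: 2407628/6111 ≈ 393.98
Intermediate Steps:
L(F) = (4 + F)*(8 + F) (L(F) = (8 + F)*(4 + F) = (4 + F)*(8 + F))
p = -16296 (p = 3*(-97*56) = 3*(-5432) = -16296)
A(n) = 32 + n**2 + 13*n (A(n) = n + (32 + n**2 + 12*n) = 32 + n**2 + 13*n)
A(-126)/R(36, 118) + 39212/p = (32 + (-126)**2 + 13*(-126))/36 + 39212/(-16296) = (32 + 15876 - 1638)*(1/36) + 39212*(-1/16296) = 14270*(1/36) - 9803/4074 = 7135/18 - 9803/4074 = 2407628/6111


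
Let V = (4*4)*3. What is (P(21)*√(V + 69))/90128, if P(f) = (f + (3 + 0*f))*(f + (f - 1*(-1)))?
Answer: 9*√13/262 ≈ 0.12385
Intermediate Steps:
V = 48 (V = 16*3 = 48)
P(f) = (1 + 2*f)*(3 + f) (P(f) = (f + (3 + 0))*(f + (f + 1)) = (f + 3)*(f + (1 + f)) = (3 + f)*(1 + 2*f) = (1 + 2*f)*(3 + f))
(P(21)*√(V + 69))/90128 = ((3 + 2*21² + 7*21)*√(48 + 69))/90128 = ((3 + 2*441 + 147)*√117)*(1/90128) = ((3 + 882 + 147)*(3*√13))*(1/90128) = (1032*(3*√13))*(1/90128) = (3096*√13)*(1/90128) = 9*√13/262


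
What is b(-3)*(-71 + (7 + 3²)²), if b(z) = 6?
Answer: 1110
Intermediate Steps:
b(-3)*(-71 + (7 + 3²)²) = 6*(-71 + (7 + 3²)²) = 6*(-71 + (7 + 9)²) = 6*(-71 + 16²) = 6*(-71 + 256) = 6*185 = 1110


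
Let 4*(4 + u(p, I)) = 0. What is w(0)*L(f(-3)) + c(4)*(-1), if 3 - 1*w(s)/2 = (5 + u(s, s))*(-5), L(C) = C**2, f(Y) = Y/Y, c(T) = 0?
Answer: 16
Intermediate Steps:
f(Y) = 1
u(p, I) = -4 (u(p, I) = -4 + (1/4)*0 = -4 + 0 = -4)
w(s) = 16 (w(s) = 6 - 2*(5 - 4)*(-5) = 6 - 2*(-5) = 6 + 10 = 16)
w(0)*L(f(-3)) + c(4)*(-1) = 16*1**2 + 0*(-1) = 16*1 + 0 = 16 + 0 = 16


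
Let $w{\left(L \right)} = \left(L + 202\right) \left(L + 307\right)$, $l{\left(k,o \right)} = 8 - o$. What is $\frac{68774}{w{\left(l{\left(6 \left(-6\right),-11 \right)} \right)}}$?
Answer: $\frac{34387}{36023} \approx 0.95458$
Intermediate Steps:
$w{\left(L \right)} = \left(202 + L\right) \left(307 + L\right)$
$\frac{68774}{w{\left(l{\left(6 \left(-6\right),-11 \right)} \right)}} = \frac{68774}{62014 + \left(8 - -11\right)^{2} + 509 \left(8 - -11\right)} = \frac{68774}{62014 + \left(8 + 11\right)^{2} + 509 \left(8 + 11\right)} = \frac{68774}{62014 + 19^{2} + 509 \cdot 19} = \frac{68774}{62014 + 361 + 9671} = \frac{68774}{72046} = 68774 \cdot \frac{1}{72046} = \frac{34387}{36023}$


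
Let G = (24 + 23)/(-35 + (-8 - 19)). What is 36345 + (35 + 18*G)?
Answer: 1127357/31 ≈ 36366.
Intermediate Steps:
G = -47/62 (G = 47/(-35 - 27) = 47/(-62) = 47*(-1/62) = -47/62 ≈ -0.75806)
36345 + (35 + 18*G) = 36345 + (35 + 18*(-47/62)) = 36345 + (35 - 423/31) = 36345 + 662/31 = 1127357/31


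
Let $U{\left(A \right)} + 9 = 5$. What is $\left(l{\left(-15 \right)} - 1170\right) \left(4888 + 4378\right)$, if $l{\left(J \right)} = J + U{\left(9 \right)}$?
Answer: $-11017274$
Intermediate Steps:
$U{\left(A \right)} = -4$ ($U{\left(A \right)} = -9 + 5 = -4$)
$l{\left(J \right)} = -4 + J$ ($l{\left(J \right)} = J - 4 = -4 + J$)
$\left(l{\left(-15 \right)} - 1170\right) \left(4888 + 4378\right) = \left(\left(-4 - 15\right) - 1170\right) \left(4888 + 4378\right) = \left(-19 - 1170\right) 9266 = \left(-1189\right) 9266 = -11017274$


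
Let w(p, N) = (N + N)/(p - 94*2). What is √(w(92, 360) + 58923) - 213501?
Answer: -213501 + √235662/2 ≈ -2.1326e+5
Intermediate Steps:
w(p, N) = 2*N/(-188 + p) (w(p, N) = (2*N)/(p - 188) = (2*N)/(-188 + p) = 2*N/(-188 + p))
√(w(92, 360) + 58923) - 213501 = √(2*360/(-188 + 92) + 58923) - 213501 = √(2*360/(-96) + 58923) - 213501 = √(2*360*(-1/96) + 58923) - 213501 = √(-15/2 + 58923) - 213501 = √(117831/2) - 213501 = √235662/2 - 213501 = -213501 + √235662/2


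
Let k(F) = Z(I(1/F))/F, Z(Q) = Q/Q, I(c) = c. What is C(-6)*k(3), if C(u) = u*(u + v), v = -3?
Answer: 18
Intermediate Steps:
Z(Q) = 1
k(F) = 1/F
C(u) = u*(-3 + u) (C(u) = u*(u - 3) = u*(-3 + u))
C(-6)*k(3) = -6*(-3 - 6)/3 = -6*(-9)*(⅓) = 54*(⅓) = 18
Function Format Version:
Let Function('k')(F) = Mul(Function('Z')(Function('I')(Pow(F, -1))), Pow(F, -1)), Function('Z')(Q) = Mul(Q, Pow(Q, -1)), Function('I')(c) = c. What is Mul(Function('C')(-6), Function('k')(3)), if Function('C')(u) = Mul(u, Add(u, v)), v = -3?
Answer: 18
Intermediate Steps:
Function('Z')(Q) = 1
Function('k')(F) = Pow(F, -1) (Function('k')(F) = Mul(1, Pow(F, -1)) = Pow(F, -1))
Function('C')(u) = Mul(u, Add(-3, u)) (Function('C')(u) = Mul(u, Add(u, -3)) = Mul(u, Add(-3, u)))
Mul(Function('C')(-6), Function('k')(3)) = Mul(Mul(-6, Add(-3, -6)), Pow(3, -1)) = Mul(Mul(-6, -9), Rational(1, 3)) = Mul(54, Rational(1, 3)) = 18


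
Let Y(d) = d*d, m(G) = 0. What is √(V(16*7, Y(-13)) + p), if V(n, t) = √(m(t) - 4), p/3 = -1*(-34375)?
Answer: √(103125 + 2*I) ≈ 321.13 + 0.003*I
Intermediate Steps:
Y(d) = d²
p = 103125 (p = 3*(-1*(-34375)) = 3*34375 = 103125)
V(n, t) = 2*I (V(n, t) = √(0 - 4) = √(-4) = 2*I)
√(V(16*7, Y(-13)) + p) = √(2*I + 103125) = √(103125 + 2*I)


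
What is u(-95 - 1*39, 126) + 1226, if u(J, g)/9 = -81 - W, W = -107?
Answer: 1460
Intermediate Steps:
u(J, g) = 234 (u(J, g) = 9*(-81 - 1*(-107)) = 9*(-81 + 107) = 9*26 = 234)
u(-95 - 1*39, 126) + 1226 = 234 + 1226 = 1460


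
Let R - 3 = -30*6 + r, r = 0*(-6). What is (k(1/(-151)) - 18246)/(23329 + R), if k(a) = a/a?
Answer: -18245/23152 ≈ -0.78805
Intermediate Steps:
k(a) = 1
r = 0
R = -177 (R = 3 + (-30*6 + 0) = 3 + (-180 + 0) = 3 - 180 = -177)
(k(1/(-151)) - 18246)/(23329 + R) = (1 - 18246)/(23329 - 177) = -18245/23152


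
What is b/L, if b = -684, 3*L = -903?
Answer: 684/301 ≈ 2.2724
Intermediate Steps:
L = -301 (L = (⅓)*(-903) = -301)
b/L = -684/(-301) = -684*(-1/301) = 684/301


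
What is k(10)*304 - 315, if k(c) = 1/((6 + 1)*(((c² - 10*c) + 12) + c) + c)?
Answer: -12839/41 ≈ -313.15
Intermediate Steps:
k(c) = 1/(84 - 62*c + 7*c²) (k(c) = 1/(7*((12 + c² - 10*c) + c) + c) = 1/(7*(12 + c² - 9*c) + c) = 1/((84 - 63*c + 7*c²) + c) = 1/(84 - 62*c + 7*c²))
k(10)*304 - 315 = 304/(84 - 62*10 + 7*10²) - 315 = 304/(84 - 620 + 7*100) - 315 = 304/(84 - 620 + 700) - 315 = 304/164 - 315 = (1/164)*304 - 315 = 76/41 - 315 = -12839/41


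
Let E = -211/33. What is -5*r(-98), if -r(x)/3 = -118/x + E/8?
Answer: 26185/4312 ≈ 6.0726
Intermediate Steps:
E = -211/33 (E = -211*1/33 = -211/33 ≈ -6.3939)
r(x) = 211/88 + 354/x (r(x) = -3*(-118/x - 211/33/8) = -3*(-118/x - 211/33*⅛) = -3*(-118/x - 211/264) = -3*(-211/264 - 118/x) = 211/88 + 354/x)
-5*r(-98) = -5*(211/88 + 354/(-98)) = -5*(211/88 + 354*(-1/98)) = -5*(211/88 - 177/49) = -5*(-5237/4312) = 26185/4312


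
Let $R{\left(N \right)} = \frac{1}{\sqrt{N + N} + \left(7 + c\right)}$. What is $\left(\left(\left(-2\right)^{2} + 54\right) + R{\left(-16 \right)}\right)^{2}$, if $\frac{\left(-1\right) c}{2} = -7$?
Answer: $\frac{- 1378313 i + 565616 \sqrt{2}}{- 409 i + 168 \sqrt{2}} \approx 3369.2 - 1.3884 i$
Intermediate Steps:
$c = 14$ ($c = \left(-2\right) \left(-7\right) = 14$)
$R{\left(N \right)} = \frac{1}{21 + \sqrt{2} \sqrt{N}}$ ($R{\left(N \right)} = \frac{1}{\sqrt{N + N} + \left(7 + 14\right)} = \frac{1}{\sqrt{2 N} + 21} = \frac{1}{\sqrt{2} \sqrt{N} + 21} = \frac{1}{21 + \sqrt{2} \sqrt{N}}$)
$\left(\left(\left(-2\right)^{2} + 54\right) + R{\left(-16 \right)}\right)^{2} = \left(\left(\left(-2\right)^{2} + 54\right) + \frac{1}{21 + \sqrt{2} \sqrt{-16}}\right)^{2} = \left(\left(4 + 54\right) + \frac{1}{21 + \sqrt{2} \cdot 4 i}\right)^{2} = \left(58 + \frac{1}{21 + 4 i \sqrt{2}}\right)^{2}$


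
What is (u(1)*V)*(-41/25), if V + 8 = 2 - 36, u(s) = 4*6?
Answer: 41328/25 ≈ 1653.1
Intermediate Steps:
u(s) = 24
V = -42 (V = -8 + (2 - 36) = -8 - 34 = -42)
(u(1)*V)*(-41/25) = (24*(-42))*(-41/25) = -(-41328)/25 = -1008*(-41/25) = 41328/25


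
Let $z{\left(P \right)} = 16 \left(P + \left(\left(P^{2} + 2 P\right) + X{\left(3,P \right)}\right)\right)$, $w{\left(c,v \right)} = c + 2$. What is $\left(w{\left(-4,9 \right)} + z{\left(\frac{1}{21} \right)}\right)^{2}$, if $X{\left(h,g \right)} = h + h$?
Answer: $\frac{1804380484}{194481} \approx 9277.9$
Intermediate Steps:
$X{\left(h,g \right)} = 2 h$
$w{\left(c,v \right)} = 2 + c$
$z{\left(P \right)} = 96 + 16 P^{2} + 48 P$ ($z{\left(P \right)} = 16 \left(P + \left(\left(P^{2} + 2 P\right) + 2 \cdot 3\right)\right) = 16 \left(P + \left(\left(P^{2} + 2 P\right) + 6\right)\right) = 16 \left(P + \left(6 + P^{2} + 2 P\right)\right) = 16 \left(6 + P^{2} + 3 P\right) = 96 + 16 P^{2} + 48 P$)
$\left(w{\left(-4,9 \right)} + z{\left(\frac{1}{21} \right)}\right)^{2} = \left(\left(2 - 4\right) + \left(96 + 16 \left(\frac{1}{21}\right)^{2} + \frac{48}{21}\right)\right)^{2} = \left(-2 + \left(96 + \frac{16}{441} + 48 \cdot \frac{1}{21}\right)\right)^{2} = \left(-2 + \left(96 + 16 \cdot \frac{1}{441} + \frac{16}{7}\right)\right)^{2} = \left(-2 + \left(96 + \frac{16}{441} + \frac{16}{7}\right)\right)^{2} = \left(-2 + \frac{43360}{441}\right)^{2} = \left(\frac{42478}{441}\right)^{2} = \frac{1804380484}{194481}$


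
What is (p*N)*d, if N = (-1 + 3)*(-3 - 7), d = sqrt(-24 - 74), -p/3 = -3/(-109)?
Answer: 1260*I*sqrt(2)/109 ≈ 16.348*I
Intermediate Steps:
p = -9/109 (p = -(-9)/(-109) = -(-9)*(-1)/109 = -3*3/109 = -9/109 ≈ -0.082569)
d = 7*I*sqrt(2) (d = sqrt(-98) = 7*I*sqrt(2) ≈ 9.8995*I)
N = -20 (N = 2*(-10) = -20)
(p*N)*d = (-9/109*(-20))*(7*I*sqrt(2)) = 180*(7*I*sqrt(2))/109 = 1260*I*sqrt(2)/109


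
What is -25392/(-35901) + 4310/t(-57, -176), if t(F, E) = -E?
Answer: 26533717/1053096 ≈ 25.196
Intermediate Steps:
-25392/(-35901) + 4310/t(-57, -176) = -25392/(-35901) + 4310/((-1*(-176))) = -25392*(-1/35901) + 4310/176 = 8464/11967 + 4310*(1/176) = 8464/11967 + 2155/88 = 26533717/1053096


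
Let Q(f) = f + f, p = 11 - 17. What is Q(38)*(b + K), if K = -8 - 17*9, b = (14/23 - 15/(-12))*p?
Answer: -300922/23 ≈ -13084.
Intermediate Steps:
p = -6
Q(f) = 2*f
b = -513/46 (b = (14/23 - 15/(-12))*(-6) = (14*(1/23) - 15*(-1/12))*(-6) = (14/23 + 5/4)*(-6) = (171/92)*(-6) = -513/46 ≈ -11.152)
K = -161 (K = -8 - 153 = -161)
Q(38)*(b + K) = (2*38)*(-513/46 - 161) = 76*(-7919/46) = -300922/23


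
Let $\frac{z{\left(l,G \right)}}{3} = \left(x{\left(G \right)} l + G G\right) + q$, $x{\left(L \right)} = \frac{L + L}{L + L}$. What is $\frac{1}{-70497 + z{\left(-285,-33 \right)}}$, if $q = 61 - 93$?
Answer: $- \frac{1}{68181} \approx -1.4667 \cdot 10^{-5}$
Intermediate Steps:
$q = -32$ ($q = 61 - 93 = -32$)
$x{\left(L \right)} = 1$ ($x{\left(L \right)} = \frac{2 L}{2 L} = 2 L \frac{1}{2 L} = 1$)
$z{\left(l,G \right)} = -96 + 3 l + 3 G^{2}$ ($z{\left(l,G \right)} = 3 \left(\left(1 l + G G\right) - 32\right) = 3 \left(\left(l + G^{2}\right) - 32\right) = 3 \left(-32 + l + G^{2}\right) = -96 + 3 l + 3 G^{2}$)
$\frac{1}{-70497 + z{\left(-285,-33 \right)}} = \frac{1}{-70497 + \left(-96 + 3 \left(-285\right) + 3 \left(-33\right)^{2}\right)} = \frac{1}{-70497 - -2316} = \frac{1}{-70497 + 2316} = \frac{1}{-68181} = - \frac{1}{68181}$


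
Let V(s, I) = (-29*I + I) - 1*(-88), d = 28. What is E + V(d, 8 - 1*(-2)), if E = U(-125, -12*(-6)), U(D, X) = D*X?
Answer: -9192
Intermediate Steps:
E = -9000 (E = -(-1500)*(-6) = -125*72 = -9000)
V(s, I) = 88 - 28*I (V(s, I) = -28*I + 88 = 88 - 28*I)
E + V(d, 8 - 1*(-2)) = -9000 + (88 - 28*(8 - 1*(-2))) = -9000 + (88 - 28*(8 + 2)) = -9000 + (88 - 28*10) = -9000 + (88 - 280) = -9000 - 192 = -9192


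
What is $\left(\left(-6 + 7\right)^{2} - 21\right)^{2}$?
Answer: $400$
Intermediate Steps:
$\left(\left(-6 + 7\right)^{2} - 21\right)^{2} = \left(1^{2} - 21\right)^{2} = \left(1 - 21\right)^{2} = \left(-20\right)^{2} = 400$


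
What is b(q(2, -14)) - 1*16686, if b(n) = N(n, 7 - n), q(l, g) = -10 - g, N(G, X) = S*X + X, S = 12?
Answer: -16647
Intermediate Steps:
N(G, X) = 13*X (N(G, X) = 12*X + X = 13*X)
b(n) = 91 - 13*n (b(n) = 13*(7 - n) = 91 - 13*n)
b(q(2, -14)) - 1*16686 = (91 - 13*(-10 - 1*(-14))) - 1*16686 = (91 - 13*(-10 + 14)) - 16686 = (91 - 13*4) - 16686 = (91 - 52) - 16686 = 39 - 16686 = -16647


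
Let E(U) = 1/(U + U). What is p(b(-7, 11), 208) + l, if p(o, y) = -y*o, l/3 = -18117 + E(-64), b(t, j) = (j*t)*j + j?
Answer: 15300733/128 ≈ 1.1954e+5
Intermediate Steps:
E(U) = 1/(2*U)
b(t, j) = j + t*j² (b(t, j) = t*j² + j = j + t*j²)
l = -6956931/128 (l = 3*(-18117 + (½)/(-64)) = 3*(-18117 + (½)*(-1/64)) = 3*(-18117 - 1/128) = 3*(-2318977/128) = -6956931/128 ≈ -54351.)
p(o, y) = -o*y
p(b(-7, 11), 208) + l = -1*11*(1 + 11*(-7))*208 - 6956931/128 = -1*11*(1 - 77)*208 - 6956931/128 = -1*11*(-76)*208 - 6956931/128 = -1*(-836)*208 - 6956931/128 = 173888 - 6956931/128 = 15300733/128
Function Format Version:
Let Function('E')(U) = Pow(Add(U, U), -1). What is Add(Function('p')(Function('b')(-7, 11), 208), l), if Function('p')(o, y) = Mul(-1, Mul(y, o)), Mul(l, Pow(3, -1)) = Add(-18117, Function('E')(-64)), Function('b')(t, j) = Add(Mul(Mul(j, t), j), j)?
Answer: Rational(15300733, 128) ≈ 1.1954e+5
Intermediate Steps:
Function('E')(U) = Mul(Rational(1, 2), Pow(U, -1)) (Function('E')(U) = Pow(Mul(2, U), -1) = Mul(Rational(1, 2), Pow(U, -1)))
Function('b')(t, j) = Add(j, Mul(t, Pow(j, 2))) (Function('b')(t, j) = Add(Mul(t, Pow(j, 2)), j) = Add(j, Mul(t, Pow(j, 2))))
l = Rational(-6956931, 128) (l = Mul(3, Add(-18117, Mul(Rational(1, 2), Pow(-64, -1)))) = Mul(3, Add(-18117, Mul(Rational(1, 2), Rational(-1, 64)))) = Mul(3, Add(-18117, Rational(-1, 128))) = Mul(3, Rational(-2318977, 128)) = Rational(-6956931, 128) ≈ -54351.)
Function('p')(o, y) = Mul(-1, o, y) (Function('p')(o, y) = Mul(-1, Mul(o, y)) = Mul(-1, o, y))
Add(Function('p')(Function('b')(-7, 11), 208), l) = Add(Mul(-1, Mul(11, Add(1, Mul(11, -7))), 208), Rational(-6956931, 128)) = Add(Mul(-1, Mul(11, Add(1, -77)), 208), Rational(-6956931, 128)) = Add(Mul(-1, Mul(11, -76), 208), Rational(-6956931, 128)) = Add(Mul(-1, -836, 208), Rational(-6956931, 128)) = Add(173888, Rational(-6956931, 128)) = Rational(15300733, 128)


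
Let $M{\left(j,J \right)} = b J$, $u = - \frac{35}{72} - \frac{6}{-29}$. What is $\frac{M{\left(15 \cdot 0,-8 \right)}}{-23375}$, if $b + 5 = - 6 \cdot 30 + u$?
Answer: $- \frac{386863}{6100875} \approx -0.063411$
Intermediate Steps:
$u = - \frac{583}{2088}$ ($u = \left(-35\right) \frac{1}{72} - - \frac{6}{29} = - \frac{35}{72} + \frac{6}{29} = - \frac{583}{2088} \approx -0.27921$)
$b = - \frac{386863}{2088}$ ($b = -5 - \left(\frac{583}{2088} + 6 \cdot 30\right) = -5 - \frac{376423}{2088} = - \frac{386863}{2088} \approx -185.28$)
$M{\left(j,J \right)} = - \frac{386863 J}{2088}$
$\frac{M{\left(15 \cdot 0,-8 \right)}}{-23375} = \frac{\left(- \frac{386863}{2088}\right) \left(-8\right)}{-23375} = \frac{386863}{261} \left(- \frac{1}{23375}\right) = - \frac{386863}{6100875}$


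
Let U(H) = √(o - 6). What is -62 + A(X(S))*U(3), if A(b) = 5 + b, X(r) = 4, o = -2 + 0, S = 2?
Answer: -62 + 18*I*√2 ≈ -62.0 + 25.456*I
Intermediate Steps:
o = -2
U(H) = 2*I*√2 (U(H) = √(-2 - 6) = √(-8) = 2*I*√2)
-62 + A(X(S))*U(3) = -62 + (5 + 4)*(2*I*√2) = -62 + 9*(2*I*√2) = -62 + 18*I*√2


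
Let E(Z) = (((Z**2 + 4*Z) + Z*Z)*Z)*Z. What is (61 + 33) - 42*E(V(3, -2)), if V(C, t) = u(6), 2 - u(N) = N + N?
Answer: -671906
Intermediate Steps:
u(N) = 2 - 2*N (u(N) = 2 - (N + N) = 2 - 2*N)
V(C, t) = -10 (V(C, t) = 2 - 2*6 = 2 - 12 = -10)
E(Z) = Z**2*(2*Z**2 + 4*Z) (E(Z) = (((Z**2 + 4*Z) + Z**2)*Z)*Z = ((2*Z**2 + 4*Z)*Z)*Z = (Z*(2*Z**2 + 4*Z))*Z = Z**2*(2*Z**2 + 4*Z))
(61 + 33) - 42*E(V(3, -2)) = (61 + 33) - 84*(-10)**3*(2 - 10) = 94 - 84*(-1000)*(-8) = 94 - 42*16000 = 94 - 672000 = -671906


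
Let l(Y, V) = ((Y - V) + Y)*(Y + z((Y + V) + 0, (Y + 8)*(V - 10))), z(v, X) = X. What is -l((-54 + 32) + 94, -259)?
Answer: 8643544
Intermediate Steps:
l(Y, V) = (Y + (-10 + V)*(8 + Y))*(-V + 2*Y) (l(Y, V) = ((Y - V) + Y)*(Y + (Y + 8)*(V - 10)) = (-V + 2*Y)*(Y + (8 + Y)*(-10 + V)) = (-V + 2*Y)*(Y + (-10 + V)*(8 + Y)) = (Y + (-10 + V)*(8 + Y))*(-V + 2*Y))
-l((-54 + 32) + 94, -259) = -(-160*((-54 + 32) + 94) - 18*((-54 + 32) + 94)² - 8*(-259)² + 80*(-259) - 1*((-54 + 32) + 94)*(-259)² + 2*(-259)*((-54 + 32) + 94)² + 25*(-259)*((-54 + 32) + 94)) = -(-160*(-22 + 94) - 18*(-22 + 94)² - 8*67081 - 20720 - 1*(-22 + 94)*67081 + 2*(-259)*(-22 + 94)² + 25*(-259)*(-22 + 94)) = -(-160*72 - 18*72² - 536648 - 20720 - 1*72*67081 + 2*(-259)*72² + 25*(-259)*72) = -(-11520 - 18*5184 - 536648 - 20720 - 4829832 + 2*(-259)*5184 - 466200) = -(-11520 - 93312 - 536648 - 20720 - 4829832 - 2685312 - 466200) = -1*(-8643544) = 8643544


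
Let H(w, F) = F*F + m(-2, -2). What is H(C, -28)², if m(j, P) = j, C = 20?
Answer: 611524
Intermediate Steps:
H(w, F) = -2 + F² (H(w, F) = F*F - 2 = F² - 2 = -2 + F²)
H(C, -28)² = (-2 + (-28)²)² = (-2 + 784)² = 782² = 611524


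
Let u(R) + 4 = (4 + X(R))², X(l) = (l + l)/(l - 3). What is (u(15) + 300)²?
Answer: 1830609/16 ≈ 1.1441e+5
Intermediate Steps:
X(l) = 2*l/(-3 + l) (X(l) = (2*l)/(-3 + l) = 2*l/(-3 + l))
u(R) = -4 + (4 + 2*R/(-3 + R))²
(u(15) + 300)² = ((-4 + 36*(-2 + 15)²/(-3 + 15)²) + 300)² = ((-4 + 36*13²/12²) + 300)² = ((-4 + 36*(1/144)*169) + 300)² = ((-4 + 169/4) + 300)² = (153/4 + 300)² = (1353/4)² = 1830609/16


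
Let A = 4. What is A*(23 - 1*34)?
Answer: -44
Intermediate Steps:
A*(23 - 1*34) = 4*(23 - 1*34) = 4*(23 - 34) = 4*(-11) = -44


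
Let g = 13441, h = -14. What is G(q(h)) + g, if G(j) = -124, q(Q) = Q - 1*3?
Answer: 13317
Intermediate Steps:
q(Q) = -3 + Q (q(Q) = Q - 3 = -3 + Q)
G(q(h)) + g = -124 + 13441 = 13317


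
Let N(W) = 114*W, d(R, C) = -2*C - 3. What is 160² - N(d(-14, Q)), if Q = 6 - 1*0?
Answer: 27310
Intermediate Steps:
Q = 6 (Q = 6 + 0 = 6)
d(R, C) = -3 - 2*C
160² - N(d(-14, Q)) = 160² - 114*(-3 - 2*6) = 25600 - 114*(-3 - 12) = 25600 - 114*(-15) = 25600 - 1*(-1710) = 25600 + 1710 = 27310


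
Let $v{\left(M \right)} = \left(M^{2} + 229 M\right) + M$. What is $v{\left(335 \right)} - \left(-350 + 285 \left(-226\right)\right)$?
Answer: $254035$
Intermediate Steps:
$v{\left(M \right)} = M^{2} + 230 M$
$v{\left(335 \right)} - \left(-350 + 285 \left(-226\right)\right) = 335 \left(230 + 335\right) - \left(-350 + 285 \left(-226\right)\right) = 335 \cdot 565 - \left(-350 - 64410\right) = 189275 - -64760 = 189275 + 64760 = 254035$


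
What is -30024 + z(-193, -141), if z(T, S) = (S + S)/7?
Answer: -210450/7 ≈ -30064.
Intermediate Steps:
z(T, S) = 2*S/7 (z(T, S) = (2*S)*(1/7) = 2*S/7)
-30024 + z(-193, -141) = -30024 + (2/7)*(-141) = -30024 - 282/7 = -210450/7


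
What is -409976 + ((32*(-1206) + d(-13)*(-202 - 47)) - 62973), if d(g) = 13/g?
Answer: -511292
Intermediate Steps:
-409976 + ((32*(-1206) + d(-13)*(-202 - 47)) - 62973) = -409976 + ((32*(-1206) + (13/(-13))*(-202 - 47)) - 62973) = -409976 + ((-38592 + (13*(-1/13))*(-249)) - 62973) = -409976 + ((-38592 - 1*(-249)) - 62973) = -409976 + ((-38592 + 249) - 62973) = -409976 + (-38343 - 62973) = -409976 - 101316 = -511292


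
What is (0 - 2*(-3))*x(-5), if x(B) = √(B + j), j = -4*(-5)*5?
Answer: 6*√95 ≈ 58.481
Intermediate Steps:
j = 100 (j = 20*5 = 100)
x(B) = √(100 + B) (x(B) = √(B + 100) = √(100 + B))
(0 - 2*(-3))*x(-5) = (0 - 2*(-3))*√(100 - 5) = (0 + 6)*√95 = 6*√95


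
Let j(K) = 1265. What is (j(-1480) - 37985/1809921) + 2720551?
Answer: 4926271898551/1809921 ≈ 2.7218e+6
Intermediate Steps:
(j(-1480) - 37985/1809921) + 2720551 = (1265 - 37985/1809921) + 2720551 = 2289512080/1809921 + 2720551 = 4926271898551/1809921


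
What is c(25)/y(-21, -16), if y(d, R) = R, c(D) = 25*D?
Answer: -625/16 ≈ -39.063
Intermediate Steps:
c(25)/y(-21, -16) = (25*25)/(-16) = 625*(-1/16) = -625/16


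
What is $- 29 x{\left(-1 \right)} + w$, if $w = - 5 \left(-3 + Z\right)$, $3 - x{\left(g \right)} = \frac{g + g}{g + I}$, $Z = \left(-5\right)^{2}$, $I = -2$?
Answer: $- \frac{533}{3} \approx -177.67$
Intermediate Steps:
$Z = 25$
$x{\left(g \right)} = 3 - \frac{2 g}{-2 + g}$ ($x{\left(g \right)} = 3 - \frac{g + g}{g - 2} = 3 - \frac{2 g}{-2 + g}$)
$w = -110$ ($w = - 5 \left(-3 + 25\right) = \left(-5\right) 22 = -110$)
$- 29 x{\left(-1 \right)} + w = - 29 \frac{-6 - 1}{-2 - 1} - 110 = - 29 \frac{1}{-3} \left(-7\right) - 110 = - 29 \left(\left(- \frac{1}{3}\right) \left(-7\right)\right) - 110 = \left(-29\right) \frac{7}{3} - 110 = - \frac{203}{3} - 110 = - \frac{533}{3}$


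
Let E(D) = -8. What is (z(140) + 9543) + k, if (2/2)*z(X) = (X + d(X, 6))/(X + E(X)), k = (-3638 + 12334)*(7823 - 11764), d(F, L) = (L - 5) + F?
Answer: -4522503595/132 ≈ -3.4261e+7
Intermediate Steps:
d(F, L) = -5 + F + L (d(F, L) = (-5 + L) + F = -5 + F + L)
k = -34270936 (k = 8696*(-3941) = -34270936)
z(X) = (1 + 2*X)/(-8 + X) (z(X) = (X + (-5 + X + 6))/(X - 8) = (X + (1 + X))/(-8 + X) = (1 + 2*X)/(-8 + X))
(z(140) + 9543) + k = ((1 + 2*140)/(-8 + 140) + 9543) - 34270936 = ((1 + 280)/132 + 9543) - 34270936 = ((1/132)*281 + 9543) - 34270936 = (281/132 + 9543) - 34270936 = 1259957/132 - 34270936 = -4522503595/132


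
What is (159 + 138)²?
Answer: 88209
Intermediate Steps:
(159 + 138)² = 297² = 88209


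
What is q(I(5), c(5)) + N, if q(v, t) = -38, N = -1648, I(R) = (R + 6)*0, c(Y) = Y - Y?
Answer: -1686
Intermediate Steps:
c(Y) = 0
I(R) = 0 (I(R) = (6 + R)*0 = 0)
q(I(5), c(5)) + N = -38 - 1648 = -1686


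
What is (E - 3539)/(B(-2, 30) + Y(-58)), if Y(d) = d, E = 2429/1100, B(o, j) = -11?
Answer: 3890471/75900 ≈ 51.258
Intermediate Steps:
E = 2429/1100 (E = 2429*(1/1100) = 2429/1100 ≈ 2.2082)
(E - 3539)/(B(-2, 30) + Y(-58)) = (2429/1100 - 3539)/(-11 - 58) = -3890471/1100/(-69) = -3890471/1100*(-1/69) = 3890471/75900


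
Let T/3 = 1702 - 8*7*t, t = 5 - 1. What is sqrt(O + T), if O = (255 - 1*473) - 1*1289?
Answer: sqrt(2927) ≈ 54.102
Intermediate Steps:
t = 4
O = -1507 (O = (255 - 473) - 1289 = -218 - 1289 = -1507)
T = 4434 (T = 3*(1702 - 8*7*4) = 3*(1702 - 56*4) = 3*(1702 - 1*224) = 3*(1702 - 224) = 3*1478 = 4434)
sqrt(O + T) = sqrt(-1507 + 4434) = sqrt(2927)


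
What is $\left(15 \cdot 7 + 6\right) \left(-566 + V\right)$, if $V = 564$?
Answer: $-222$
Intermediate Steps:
$\left(15 \cdot 7 + 6\right) \left(-566 + V\right) = \left(15 \cdot 7 + 6\right) \left(-566 + 564\right) = \left(105 + 6\right) \left(-2\right) = 111 \left(-2\right) = -222$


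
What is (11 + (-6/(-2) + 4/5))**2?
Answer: 5476/25 ≈ 219.04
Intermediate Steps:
(11 + (-6/(-2) + 4/5))**2 = (11 + (-6*(-1/2) + 4*(1/5)))**2 = (11 + (3 + 4/5))**2 = (11 + 19/5)**2 = (74/5)**2 = 5476/25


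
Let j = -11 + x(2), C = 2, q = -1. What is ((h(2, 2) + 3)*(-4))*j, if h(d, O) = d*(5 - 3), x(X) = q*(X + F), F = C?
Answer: 420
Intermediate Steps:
F = 2
x(X) = -2 - X (x(X) = -(X + 2) = -(2 + X) = -2 - X)
h(d, O) = 2*d (h(d, O) = d*2 = 2*d)
j = -15 (j = -11 + (-2 - 1*2) = -11 + (-2 - 2) = -11 - 4 = -15)
((h(2, 2) + 3)*(-4))*j = ((2*2 + 3)*(-4))*(-15) = ((4 + 3)*(-4))*(-15) = (7*(-4))*(-15) = -28*(-15) = 420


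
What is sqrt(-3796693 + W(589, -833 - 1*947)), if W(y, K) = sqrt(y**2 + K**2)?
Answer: sqrt(-3796693 + sqrt(3515321)) ≈ 1948.0*I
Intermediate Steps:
W(y, K) = sqrt(K**2 + y**2)
sqrt(-3796693 + W(589, -833 - 1*947)) = sqrt(-3796693 + sqrt((-833 - 1*947)**2 + 589**2)) = sqrt(-3796693 + sqrt((-833 - 947)**2 + 346921)) = sqrt(-3796693 + sqrt((-1780)**2 + 346921)) = sqrt(-3796693 + sqrt(3168400 + 346921)) = sqrt(-3796693 + sqrt(3515321))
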